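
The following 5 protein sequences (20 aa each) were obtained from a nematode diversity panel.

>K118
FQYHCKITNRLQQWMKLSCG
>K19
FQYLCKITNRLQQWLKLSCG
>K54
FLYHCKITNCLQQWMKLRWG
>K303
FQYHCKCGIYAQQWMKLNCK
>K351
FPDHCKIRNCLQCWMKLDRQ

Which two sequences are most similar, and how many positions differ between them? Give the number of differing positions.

2

Pairwise Hamming distances:
  K118 vs K19: 2
  K118 vs K54: 4
  K118 vs K303: 7
  K118 vs K351: 8
  K19 vs K54: 6
  K19 vs K303: 9
  K19 vs K351: 10
  K54 vs K303: 9
  K54 vs K351: 7
  K303 vs K351: 11
The smallest is 2, between K118 and K19.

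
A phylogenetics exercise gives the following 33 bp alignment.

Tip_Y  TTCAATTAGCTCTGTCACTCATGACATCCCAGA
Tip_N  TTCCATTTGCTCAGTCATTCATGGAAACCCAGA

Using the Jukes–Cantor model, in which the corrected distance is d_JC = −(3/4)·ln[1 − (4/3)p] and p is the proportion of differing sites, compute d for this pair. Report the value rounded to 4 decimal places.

0.2493

The sequences differ at positions 4 (A/C), 8 (A/T), 13 (T/A), 18 (C/T), 24 (A/G), 25 (C/A), 27 (T/A).
p = 7/33 = 0.212121.
d = −0.75 · ln(1 − (4/3)·0.212121) = −0.75 · ln(0.717172) = −0.75 · (-0.332440) = 0.2493.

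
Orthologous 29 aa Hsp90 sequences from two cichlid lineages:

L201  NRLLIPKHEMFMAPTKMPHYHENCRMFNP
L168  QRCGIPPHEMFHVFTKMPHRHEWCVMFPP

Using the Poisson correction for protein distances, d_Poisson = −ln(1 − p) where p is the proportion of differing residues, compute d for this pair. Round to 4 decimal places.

The sequences differ at positions 1 (N/Q), 3 (L/C), 4 (L/G), 7 (K/P), 12 (M/H), 13 (A/V), 14 (P/F), 20 (Y/R), 23 (N/W), 25 (R/V), 28 (N/P).
p = 11/29 = 0.379310.
d = −ln(1 − 0.379310) = −ln(0.620690) = 0.4769.

0.4769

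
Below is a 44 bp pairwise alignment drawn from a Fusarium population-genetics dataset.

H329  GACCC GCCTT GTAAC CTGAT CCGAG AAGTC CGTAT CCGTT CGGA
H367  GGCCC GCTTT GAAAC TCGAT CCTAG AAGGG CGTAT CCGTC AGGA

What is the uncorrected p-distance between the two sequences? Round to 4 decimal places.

0.2273

Differing sites — 2:A/G; 8:C/T; 12:T/A; 16:C/T; 17:T/C; 23:G/T; 29:T/G; 30:C/G; 40:T/C; 41:C/A.
There are 10 differences over 44 sites, so p = 10/44 = 0.2273.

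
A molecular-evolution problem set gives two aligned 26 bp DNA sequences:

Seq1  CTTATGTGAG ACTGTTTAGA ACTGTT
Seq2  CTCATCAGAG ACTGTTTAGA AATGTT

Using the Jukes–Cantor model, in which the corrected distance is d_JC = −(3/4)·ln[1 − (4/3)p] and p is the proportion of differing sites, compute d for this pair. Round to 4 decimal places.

Mismatches occur at site 3 (T/C), site 6 (G/C), site 7 (T/A), site 22 (C/A).
p = 4/26 = 0.153846.
d = −0.75 · ln(1 − (4/3)·0.153846) = −0.75 · ln(0.794872) = −0.75 · (-0.229574) = 0.1722.

0.1722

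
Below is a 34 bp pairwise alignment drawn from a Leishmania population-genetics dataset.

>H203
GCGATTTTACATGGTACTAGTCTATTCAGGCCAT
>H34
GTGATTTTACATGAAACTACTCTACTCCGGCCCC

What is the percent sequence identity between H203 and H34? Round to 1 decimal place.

The sequences differ at positions 2 (C/T), 14 (G/A), 15 (T/A), 20 (G/C), 25 (T/C), 28 (A/C), 33 (A/C), 34 (T/C).
26 of the 34 sites match, so the percent identity is 26/34 × 100 = 76.5%.

76.5%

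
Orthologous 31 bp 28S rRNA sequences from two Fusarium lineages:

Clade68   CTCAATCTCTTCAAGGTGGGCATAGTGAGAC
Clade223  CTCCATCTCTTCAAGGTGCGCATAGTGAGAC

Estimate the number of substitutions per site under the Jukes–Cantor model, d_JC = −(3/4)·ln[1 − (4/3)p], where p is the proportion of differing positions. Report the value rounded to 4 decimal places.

0.0675

Mismatches occur at site 4 (A→C), site 19 (G→C).
p = 2/31 = 0.064516.
d = −0.75 · ln(1 − (4/3)·0.064516) = −0.75 · ln(0.913979) = −0.75 · (-0.089948) = 0.0675.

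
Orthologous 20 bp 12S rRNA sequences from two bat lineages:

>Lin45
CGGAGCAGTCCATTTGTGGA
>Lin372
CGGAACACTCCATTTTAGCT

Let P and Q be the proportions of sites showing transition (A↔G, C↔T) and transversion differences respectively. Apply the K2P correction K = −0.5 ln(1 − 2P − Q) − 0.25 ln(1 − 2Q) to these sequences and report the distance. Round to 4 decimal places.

Mismatches occur at site 5 (G→A, transition), site 8 (G→C, transversion), site 16 (G→T, transversion), site 17 (T→A, transversion), site 19 (G→C, transversion), site 20 (A→T, transversion).
Of the 6 differences, 1 transition and 5 transversions over 20 sites: P = 1/20 = 0.050000, Q = 5/20 = 0.250000.
d = −0.5·ln(0.650000) − 0.25·ln(0.500000) = −0.5·(-0.430783) − 0.25·(-0.693147) = 0.3887.

0.3887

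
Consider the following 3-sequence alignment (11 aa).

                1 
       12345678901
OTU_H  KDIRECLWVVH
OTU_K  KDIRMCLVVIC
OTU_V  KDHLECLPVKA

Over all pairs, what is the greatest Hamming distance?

Pairwise Hamming distances:
  OTU_H vs OTU_K: 4
  OTU_H vs OTU_V: 5
  OTU_K vs OTU_V: 6
The largest is 6, between OTU_K and OTU_V.

6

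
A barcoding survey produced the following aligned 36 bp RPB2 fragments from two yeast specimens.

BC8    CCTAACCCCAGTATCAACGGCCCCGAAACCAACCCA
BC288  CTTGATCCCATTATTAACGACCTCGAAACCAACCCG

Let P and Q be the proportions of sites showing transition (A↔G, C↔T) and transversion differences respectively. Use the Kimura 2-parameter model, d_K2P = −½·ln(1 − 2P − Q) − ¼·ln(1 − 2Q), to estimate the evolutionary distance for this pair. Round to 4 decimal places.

0.2838

The sequences differ at positions 2 (C/T, transition), 4 (A/G, transition), 6 (C/T, transition), 11 (G/T, transversion), 15 (C/T, transition), 20 (G/A, transition), 23 (C/T, transition), 36 (A/G, transition).
Of the 8 differences, 7 transitions and 1 transversion over 36 sites: P = 7/36 = 0.194444, Q = 1/36 = 0.027778.
d = −0.5·ln(0.583334) − 0.25·ln(0.944444) = −0.5·(-0.538995) − 0.25·(-0.057159) = 0.2838.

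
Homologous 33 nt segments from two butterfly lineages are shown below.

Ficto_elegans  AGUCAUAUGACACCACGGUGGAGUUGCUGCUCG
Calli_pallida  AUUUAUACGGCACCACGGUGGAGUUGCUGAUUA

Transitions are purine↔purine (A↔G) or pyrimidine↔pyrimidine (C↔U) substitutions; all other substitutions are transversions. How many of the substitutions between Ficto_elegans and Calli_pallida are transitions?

Differing sites — 2:G/U (Tv); 4:C/U (Ti); 8:U/C (Ti); 10:A/G (Ti); 30:C/A (Tv); 32:C/U (Ti); 33:G/A (Ti).
Of the 7 differences, 5 transitions and 2 transversions, so the answer is 5.

5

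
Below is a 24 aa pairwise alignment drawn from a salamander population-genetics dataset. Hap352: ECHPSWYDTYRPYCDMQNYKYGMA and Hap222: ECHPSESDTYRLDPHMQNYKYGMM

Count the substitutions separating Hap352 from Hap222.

7

The sequences differ at positions 6 (W/E), 7 (Y/S), 12 (P/L), 13 (Y/D), 14 (C/P), 15 (D/H), 24 (A/M).
That gives 7 mismatches out of 24 aligned sites, so the Hamming distance is 7.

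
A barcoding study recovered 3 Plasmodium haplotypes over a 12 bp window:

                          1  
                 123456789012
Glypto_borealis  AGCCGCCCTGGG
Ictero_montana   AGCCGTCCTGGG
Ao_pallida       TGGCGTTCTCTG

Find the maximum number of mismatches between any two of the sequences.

Pairwise Hamming distances:
  Glypto_borealis vs Ictero_montana: 1
  Glypto_borealis vs Ao_pallida: 6
  Ictero_montana vs Ao_pallida: 5
The largest is 6, between Glypto_borealis and Ao_pallida.

6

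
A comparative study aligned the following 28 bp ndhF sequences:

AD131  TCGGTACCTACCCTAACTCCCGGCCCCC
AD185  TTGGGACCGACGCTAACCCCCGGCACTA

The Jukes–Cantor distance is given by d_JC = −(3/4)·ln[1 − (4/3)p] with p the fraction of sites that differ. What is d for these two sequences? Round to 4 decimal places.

Mismatches occur at site 2 (C/T), site 5 (T/G), site 9 (T/G), site 12 (C/G), site 18 (T/C), site 25 (C/A), site 27 (C/T), site 28 (C/A).
p = 8/28 = 0.285714.
d = −0.75 · ln(1 − (4/3)·0.285714) = −0.75 · ln(0.619048) = −0.75 · (-0.479572) = 0.3597.

0.3597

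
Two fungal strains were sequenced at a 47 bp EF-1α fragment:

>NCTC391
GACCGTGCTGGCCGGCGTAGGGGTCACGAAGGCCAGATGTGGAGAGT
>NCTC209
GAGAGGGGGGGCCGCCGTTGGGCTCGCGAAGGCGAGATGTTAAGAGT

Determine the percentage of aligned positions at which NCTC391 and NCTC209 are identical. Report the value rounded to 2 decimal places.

Mismatches occur at site 3 (C→G), site 4 (C→A), site 6 (T→G), site 8 (C→G), site 9 (T→G), site 15 (G→C), site 19 (A→T), site 23 (G→C), site 26 (A→G), site 34 (C→G), site 41 (G→T), site 42 (G→A).
35 of the 47 sites match, so the percent identity is 35/47 × 100 = 74.47%.

74.47%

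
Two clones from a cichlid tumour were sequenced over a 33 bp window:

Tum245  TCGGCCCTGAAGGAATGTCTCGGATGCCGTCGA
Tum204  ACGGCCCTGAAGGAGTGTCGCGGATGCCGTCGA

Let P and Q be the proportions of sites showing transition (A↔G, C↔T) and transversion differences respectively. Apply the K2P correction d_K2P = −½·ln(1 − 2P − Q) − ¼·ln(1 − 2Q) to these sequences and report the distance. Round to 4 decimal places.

0.0969

Differing sites — 1:T/A (Tv); 15:A/G (Ti); 20:T/G (Tv).
Of the 3 differences, 1 transition and 2 transversions over 33 sites: P = 1/33 = 0.030303, Q = 2/33 = 0.060606.
d = −0.5·ln(0.878788) − 0.25·ln(0.878788) = −0.5·(-0.129212) − 0.25·(-0.129212) = 0.0969.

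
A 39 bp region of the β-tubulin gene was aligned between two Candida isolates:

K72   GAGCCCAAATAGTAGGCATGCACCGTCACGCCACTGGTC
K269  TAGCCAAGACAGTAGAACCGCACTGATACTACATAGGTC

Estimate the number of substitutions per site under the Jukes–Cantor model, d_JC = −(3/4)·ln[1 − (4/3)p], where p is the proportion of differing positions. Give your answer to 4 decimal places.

0.5393

Differing sites — 1:G/T; 6:C/A; 8:A/G; 10:T/C; 16:G/A; 17:C/A; 18:A/C; 19:T/C; 24:C/T; 26:T/A; 27:C/T; 30:G/T; 31:C/A; 34:C/T; 35:T/A.
p = 15/39 = 0.384615.
d = −0.75 · ln(1 − (4/3)·0.384615) = −0.75 · ln(0.487180) = −0.75 · (-0.719122) = 0.5393.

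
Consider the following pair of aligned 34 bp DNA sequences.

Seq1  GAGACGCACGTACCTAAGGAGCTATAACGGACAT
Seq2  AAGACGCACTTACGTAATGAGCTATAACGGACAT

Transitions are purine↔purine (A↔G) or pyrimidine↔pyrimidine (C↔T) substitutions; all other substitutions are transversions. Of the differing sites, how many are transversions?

Differing sites — 1:G/A (Ti); 10:G/T (Tv); 14:C/G (Tv); 18:G/T (Tv).
Of the 4 differences, 1 transition and 3 transversions, so the answer is 3.

3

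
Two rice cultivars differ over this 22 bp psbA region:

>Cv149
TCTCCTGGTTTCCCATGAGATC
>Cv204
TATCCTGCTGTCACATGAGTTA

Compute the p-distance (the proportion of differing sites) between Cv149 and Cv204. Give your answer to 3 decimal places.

The sequences differ at positions 2 (C/A), 8 (G/C), 10 (T/G), 13 (C/A), 20 (A/T), 22 (C/A).
There are 6 differences over 22 sites, so p = 6/22 = 0.273.

0.273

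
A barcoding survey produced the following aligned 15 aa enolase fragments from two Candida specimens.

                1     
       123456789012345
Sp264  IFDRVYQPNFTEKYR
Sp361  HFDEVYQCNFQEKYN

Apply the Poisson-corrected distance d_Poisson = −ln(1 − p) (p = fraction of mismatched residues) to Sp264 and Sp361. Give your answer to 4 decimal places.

The sequences differ at positions 1 (I/H), 4 (R/E), 8 (P/C), 11 (T/Q), 15 (R/N).
p = 5/15 = 0.333333.
d = −ln(1 − 0.333333) = −ln(0.666667) = 0.4055.

0.4055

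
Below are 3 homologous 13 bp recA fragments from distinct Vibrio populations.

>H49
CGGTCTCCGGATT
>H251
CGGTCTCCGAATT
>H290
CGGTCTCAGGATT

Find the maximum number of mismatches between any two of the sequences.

2

Pairwise Hamming distances:
  H49 vs H251: 1
  H49 vs H290: 1
  H251 vs H290: 2
The largest is 2, between H251 and H290.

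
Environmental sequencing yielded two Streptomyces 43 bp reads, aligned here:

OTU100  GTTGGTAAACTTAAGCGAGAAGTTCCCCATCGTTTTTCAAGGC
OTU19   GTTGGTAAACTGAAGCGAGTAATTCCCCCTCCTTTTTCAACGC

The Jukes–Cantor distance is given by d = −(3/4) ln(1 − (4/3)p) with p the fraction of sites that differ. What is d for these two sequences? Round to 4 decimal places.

0.1544

Differing sites — 12:T/G; 20:A/T; 22:G/A; 29:A/C; 32:G/C; 41:G/C.
p = 6/43 = 0.139535.
d = −0.75 · ln(1 − (4/3)·0.139535) = −0.75 · ln(0.813953) = −0.75 · (-0.205853) = 0.1544.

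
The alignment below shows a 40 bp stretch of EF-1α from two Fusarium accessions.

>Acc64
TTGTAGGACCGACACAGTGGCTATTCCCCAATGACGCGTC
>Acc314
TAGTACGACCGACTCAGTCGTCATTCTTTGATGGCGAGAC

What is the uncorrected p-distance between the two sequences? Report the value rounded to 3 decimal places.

0.325

Differing sites — 2:T/A; 6:G/C; 14:A/T; 19:G/C; 21:C/T; 22:T/C; 27:C/T; 28:C/T; 29:C/T; 30:A/G; 34:A/G; 37:C/A; 39:T/A.
There are 13 differences over 40 sites, so p = 13/40 = 0.325.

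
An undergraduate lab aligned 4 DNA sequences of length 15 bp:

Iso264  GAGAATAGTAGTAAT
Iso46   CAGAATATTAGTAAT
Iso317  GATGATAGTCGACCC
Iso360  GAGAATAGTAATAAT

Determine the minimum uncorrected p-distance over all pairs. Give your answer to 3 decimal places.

0.067

Pairwise Hamming distances:
  Iso264 vs Iso46: 2
  Iso264 vs Iso317: 7
  Iso264 vs Iso360: 1
  Iso46 vs Iso317: 9
  Iso46 vs Iso360: 3
  Iso317 vs Iso360: 8
The smallest is 1 mismatch, between Iso264 and Iso360; p = 1/15 = 0.067.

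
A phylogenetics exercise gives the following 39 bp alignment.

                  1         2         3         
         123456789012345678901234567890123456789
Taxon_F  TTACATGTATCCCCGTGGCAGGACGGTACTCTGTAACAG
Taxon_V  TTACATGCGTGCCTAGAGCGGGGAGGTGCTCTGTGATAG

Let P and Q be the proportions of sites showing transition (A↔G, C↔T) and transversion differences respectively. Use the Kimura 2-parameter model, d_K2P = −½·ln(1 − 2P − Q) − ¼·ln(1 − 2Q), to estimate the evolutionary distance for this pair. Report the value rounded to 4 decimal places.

0.4872

Mismatches occur at site 8 (T→C, transition), site 9 (A→G, transition), site 11 (C→G, transversion), site 14 (C→T, transition), site 15 (G→A, transition), site 16 (T→G, transversion), site 17 (G→A, transition), site 20 (A→G, transition), site 23 (A→G, transition), site 24 (C→A, transversion), site 28 (A→G, transition), site 35 (A→G, transition), site 37 (C→T, transition).
Of the 13 differences, 10 transitions and 3 transversions over 39 sites: P = 10/39 = 0.256410, Q = 3/39 = 0.076923.
d = −0.5·ln(0.410257) − 0.25·ln(0.846154) = −0.5·(-0.890971) − 0.25·(-0.167054) = 0.4872.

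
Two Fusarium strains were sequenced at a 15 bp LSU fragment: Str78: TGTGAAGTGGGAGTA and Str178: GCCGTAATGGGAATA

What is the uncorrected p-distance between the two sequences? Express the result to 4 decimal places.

Differing sites — 1:T/G; 2:G/C; 3:T/C; 5:A/T; 7:G/A; 13:G/A.
There are 6 differences over 15 sites, so p = 6/15 = 0.4000.

0.4000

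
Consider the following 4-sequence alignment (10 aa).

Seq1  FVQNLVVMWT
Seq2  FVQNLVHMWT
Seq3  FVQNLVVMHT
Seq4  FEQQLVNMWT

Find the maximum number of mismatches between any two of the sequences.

Pairwise Hamming distances:
  Seq1 vs Seq2: 1
  Seq1 vs Seq3: 1
  Seq1 vs Seq4: 3
  Seq2 vs Seq3: 2
  Seq2 vs Seq4: 3
  Seq3 vs Seq4: 4
The largest is 4, between Seq3 and Seq4.

4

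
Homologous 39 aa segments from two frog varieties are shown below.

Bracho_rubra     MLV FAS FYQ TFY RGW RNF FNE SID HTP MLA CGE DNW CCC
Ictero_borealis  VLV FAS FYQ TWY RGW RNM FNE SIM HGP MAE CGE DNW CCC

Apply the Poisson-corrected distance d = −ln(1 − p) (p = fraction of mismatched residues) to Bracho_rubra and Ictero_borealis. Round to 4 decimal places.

0.1978

The sequences differ at positions 1 (M/V), 11 (F/W), 18 (F/M), 24 (D/M), 26 (T/G), 29 (L/A), 30 (A/E).
p = 7/39 = 0.179487.
d = −ln(1 − 0.179487) = −ln(0.820513) = 0.1978.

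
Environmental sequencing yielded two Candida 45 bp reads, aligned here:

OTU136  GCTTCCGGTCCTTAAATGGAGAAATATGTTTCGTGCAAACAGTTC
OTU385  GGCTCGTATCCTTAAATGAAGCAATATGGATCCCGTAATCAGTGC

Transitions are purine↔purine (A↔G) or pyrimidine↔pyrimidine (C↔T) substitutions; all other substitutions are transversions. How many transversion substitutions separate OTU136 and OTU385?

9

The sequences differ at positions 2 (C/G, transversion), 3 (T/C, transition), 6 (C/G, transversion), 7 (G/T, transversion), 8 (G/A, transition), 19 (G/A, transition), 22 (A/C, transversion), 29 (T/G, transversion), 30 (T/A, transversion), 33 (G/C, transversion), 34 (T/C, transition), 36 (C/T, transition), 39 (A/T, transversion), 44 (T/G, transversion).
Of the 14 differences, 5 transitions and 9 transversions, so the answer is 9.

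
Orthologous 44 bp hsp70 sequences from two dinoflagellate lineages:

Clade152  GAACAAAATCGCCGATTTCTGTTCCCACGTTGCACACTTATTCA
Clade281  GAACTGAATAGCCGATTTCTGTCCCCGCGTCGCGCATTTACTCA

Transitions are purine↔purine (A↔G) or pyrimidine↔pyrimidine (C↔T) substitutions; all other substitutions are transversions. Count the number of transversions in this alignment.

The sequences differ at positions 5 (A/T, transversion), 6 (A/G, transition), 10 (C/A, transversion), 23 (T/C, transition), 27 (A/G, transition), 31 (T/C, transition), 34 (A/G, transition), 37 (C/T, transition), 41 (T/C, transition).
Of the 9 differences, 7 transitions and 2 transversions, so the answer is 2.

2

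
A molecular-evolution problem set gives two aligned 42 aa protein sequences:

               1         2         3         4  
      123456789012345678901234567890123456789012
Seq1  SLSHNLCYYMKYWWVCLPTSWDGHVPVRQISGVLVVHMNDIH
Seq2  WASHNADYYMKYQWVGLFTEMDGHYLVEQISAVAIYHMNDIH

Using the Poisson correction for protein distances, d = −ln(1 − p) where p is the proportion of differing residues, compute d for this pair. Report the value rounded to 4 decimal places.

Mismatches occur at site 1 (S→W), site 2 (L→A), site 6 (L→A), site 7 (C→D), site 13 (W→Q), site 16 (C→G), site 18 (P→F), site 20 (S→E), site 21 (W→M), site 25 (V→Y), site 26 (P→L), site 28 (R→E), site 32 (G→A), site 34 (L→A), site 35 (V→I), site 36 (V→Y).
p = 16/42 = 0.380952.
d = −ln(1 − 0.380952) = −ln(0.619048) = 0.4796.

0.4796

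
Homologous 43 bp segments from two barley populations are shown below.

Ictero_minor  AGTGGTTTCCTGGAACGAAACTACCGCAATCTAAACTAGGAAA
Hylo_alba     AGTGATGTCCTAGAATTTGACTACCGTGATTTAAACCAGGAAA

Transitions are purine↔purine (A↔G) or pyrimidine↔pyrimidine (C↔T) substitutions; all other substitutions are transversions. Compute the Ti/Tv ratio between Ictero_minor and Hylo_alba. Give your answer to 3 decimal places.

2.667

Mismatches occur at site 5 (G/A, transition), site 7 (T/G, transversion), site 12 (G/A, transition), site 16 (C/T, transition), site 17 (G/T, transversion), site 18 (A/T, transversion), site 19 (A/G, transition), site 27 (C/T, transition), site 28 (A/G, transition), site 31 (C/T, transition), site 37 (T/C, transition).
Of the 11 differences, 8 transitions and 3 transversions, so Ti/Tv = 8/3 = 2.667.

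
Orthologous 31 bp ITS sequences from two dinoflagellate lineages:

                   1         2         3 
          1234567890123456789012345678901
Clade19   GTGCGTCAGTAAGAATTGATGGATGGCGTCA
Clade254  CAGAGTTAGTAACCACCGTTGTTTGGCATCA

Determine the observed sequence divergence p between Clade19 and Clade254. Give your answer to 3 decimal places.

0.387

The sequences differ at positions 1 (G/C), 2 (T/A), 4 (C/A), 7 (C/T), 13 (G/C), 14 (A/C), 16 (T/C), 17 (T/C), 19 (A/T), 22 (G/T), 23 (A/T), 28 (G/A).
There are 12 differences over 31 sites, so p = 12/31 = 0.387.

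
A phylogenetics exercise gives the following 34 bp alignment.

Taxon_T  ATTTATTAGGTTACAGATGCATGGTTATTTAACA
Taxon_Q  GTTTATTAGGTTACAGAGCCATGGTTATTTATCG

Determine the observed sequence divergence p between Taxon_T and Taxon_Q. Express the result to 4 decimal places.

0.1471

Differing sites — 1:A/G; 18:T/G; 19:G/C; 32:A/T; 34:A/G.
There are 5 differences over 34 sites, so p = 5/34 = 0.1471.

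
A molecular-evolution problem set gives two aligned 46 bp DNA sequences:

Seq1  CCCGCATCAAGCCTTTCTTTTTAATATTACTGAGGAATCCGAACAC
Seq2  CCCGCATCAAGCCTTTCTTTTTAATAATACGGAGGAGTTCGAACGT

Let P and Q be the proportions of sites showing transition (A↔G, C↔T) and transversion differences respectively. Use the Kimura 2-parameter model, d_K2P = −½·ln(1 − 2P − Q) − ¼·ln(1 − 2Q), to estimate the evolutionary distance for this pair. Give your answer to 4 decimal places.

Mismatches occur at site 27 (T→A, transversion), site 31 (T→G, transversion), site 37 (A→G, transition), site 39 (C→T, transition), site 45 (A→G, transition), site 46 (C→T, transition).
Of the 6 differences, 4 transitions and 2 transversions over 46 sites: P = 4/46 = 0.086957, Q = 2/46 = 0.043478.
d = −0.5·ln(0.782608) − 0.25·ln(0.913044) = −0.5·(-0.245123) − 0.25·(-0.090971) = 0.1453.

0.1453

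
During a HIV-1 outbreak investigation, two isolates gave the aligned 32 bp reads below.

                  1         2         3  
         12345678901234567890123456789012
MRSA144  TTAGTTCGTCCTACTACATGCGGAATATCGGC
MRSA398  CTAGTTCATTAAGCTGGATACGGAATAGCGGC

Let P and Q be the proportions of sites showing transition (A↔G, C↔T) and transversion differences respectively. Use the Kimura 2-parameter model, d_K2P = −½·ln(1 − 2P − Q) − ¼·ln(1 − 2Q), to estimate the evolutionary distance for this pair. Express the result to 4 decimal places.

0.4185

Differing sites — 1:T/C (Ti); 8:G/A (Ti); 10:C/T (Ti); 11:C/A (Tv); 12:T/A (Tv); 13:A/G (Ti); 16:A/G (Ti); 17:C/G (Tv); 20:G/A (Ti); 28:T/G (Tv).
Of the 10 differences, 6 transitions and 4 transversions over 32 sites: P = 6/32 = 0.187500, Q = 4/32 = 0.125000.
d = −0.5·ln(0.500000) − 0.25·ln(0.750000) = −0.5·(-0.693147) − 0.25·(-0.287682) = 0.4185.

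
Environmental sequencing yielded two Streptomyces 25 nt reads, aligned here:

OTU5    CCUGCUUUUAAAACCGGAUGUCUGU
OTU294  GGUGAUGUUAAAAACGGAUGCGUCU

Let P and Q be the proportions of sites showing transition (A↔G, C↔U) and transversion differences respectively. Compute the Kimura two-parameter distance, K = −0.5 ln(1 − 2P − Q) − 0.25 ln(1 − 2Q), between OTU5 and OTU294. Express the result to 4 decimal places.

0.4284

Differing sites — 1:C/G (Tv); 2:C/G (Tv); 5:C/A (Tv); 7:U/G (Tv); 14:C/A (Tv); 21:U/C (Ti); 22:C/G (Tv); 24:G/C (Tv).
Of the 8 differences, 1 transition and 7 transversions over 25 sites: P = 1/25 = 0.040000, Q = 7/25 = 0.280000.
d = −0.5·ln(0.640000) − 0.25·ln(0.440000) = −0.5·(-0.446287) − 0.25·(-0.820981) = 0.4284.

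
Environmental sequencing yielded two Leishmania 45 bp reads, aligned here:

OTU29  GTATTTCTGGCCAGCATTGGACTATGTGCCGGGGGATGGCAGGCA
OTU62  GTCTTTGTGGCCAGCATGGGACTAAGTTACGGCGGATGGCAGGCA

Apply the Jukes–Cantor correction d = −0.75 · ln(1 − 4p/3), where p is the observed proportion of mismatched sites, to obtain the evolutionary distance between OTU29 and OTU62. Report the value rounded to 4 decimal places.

Mismatches occur at site 3 (A/C), site 7 (C/G), site 18 (T/G), site 25 (T/A), site 28 (G/T), site 29 (C/A), site 33 (G/C).
p = 7/45 = 0.155556.
d = −0.75 · ln(1 − (4/3)·0.155556) = −0.75 · ln(0.792592) = −0.75 · (-0.232447) = 0.1743.

0.1743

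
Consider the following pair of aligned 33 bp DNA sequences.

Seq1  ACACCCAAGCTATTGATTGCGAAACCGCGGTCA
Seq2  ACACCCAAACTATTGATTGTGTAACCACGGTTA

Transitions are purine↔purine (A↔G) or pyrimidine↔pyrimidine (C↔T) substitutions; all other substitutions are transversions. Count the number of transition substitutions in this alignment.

Differing sites — 9:G/A (Ti); 20:C/T (Ti); 22:A/T (Tv); 27:G/A (Ti); 32:C/T (Ti).
Of the 5 differences, 4 transitions and 1 transversion, so the answer is 4.

4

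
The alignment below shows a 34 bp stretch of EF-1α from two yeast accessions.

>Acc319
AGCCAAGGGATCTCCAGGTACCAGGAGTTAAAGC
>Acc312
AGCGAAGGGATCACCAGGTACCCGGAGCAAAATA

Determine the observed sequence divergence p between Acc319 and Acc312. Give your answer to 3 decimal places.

0.206

The sequences differ at positions 4 (C/G), 13 (T/A), 23 (A/C), 28 (T/C), 29 (T/A), 33 (G/T), 34 (C/A).
There are 7 differences over 34 sites, so p = 7/34 = 0.206.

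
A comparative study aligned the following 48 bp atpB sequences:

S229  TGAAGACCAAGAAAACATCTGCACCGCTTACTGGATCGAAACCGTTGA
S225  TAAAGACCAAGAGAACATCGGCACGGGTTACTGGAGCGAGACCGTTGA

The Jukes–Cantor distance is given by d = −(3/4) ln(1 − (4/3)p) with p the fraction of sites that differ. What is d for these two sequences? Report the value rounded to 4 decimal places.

0.1622

Mismatches occur at site 2 (G↔A), site 13 (A↔G), site 20 (T↔G), site 25 (C↔G), site 27 (C↔G), site 36 (T↔G), site 40 (A↔G).
p = 7/48 = 0.145833.
d = −0.75 · ln(1 − (4/3)·0.145833) = −0.75 · ln(0.805556) = −0.75 · (-0.216223) = 0.1622.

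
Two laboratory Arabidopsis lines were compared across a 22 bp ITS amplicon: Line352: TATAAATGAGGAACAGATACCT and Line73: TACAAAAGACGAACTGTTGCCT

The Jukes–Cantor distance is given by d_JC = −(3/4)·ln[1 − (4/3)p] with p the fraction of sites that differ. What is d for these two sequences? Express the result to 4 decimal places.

The sequences differ at positions 3 (T/C), 7 (T/A), 10 (G/C), 15 (A/T), 17 (A/T), 19 (A/G).
p = 6/22 = 0.272727.
d = −0.75 · ln(1 − (4/3)·0.272727) = −0.75 · ln(0.636364) = −0.75 · (-0.451985) = 0.3390.

0.3390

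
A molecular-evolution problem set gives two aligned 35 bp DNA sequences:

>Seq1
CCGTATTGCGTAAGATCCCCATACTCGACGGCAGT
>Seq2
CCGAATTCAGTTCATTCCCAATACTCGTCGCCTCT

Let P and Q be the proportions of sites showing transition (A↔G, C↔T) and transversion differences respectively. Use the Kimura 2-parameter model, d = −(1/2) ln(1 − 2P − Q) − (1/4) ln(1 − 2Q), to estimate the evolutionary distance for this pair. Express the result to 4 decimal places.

0.4798

Mismatches occur at site 4 (T→A, transversion), site 8 (G→C, transversion), site 9 (C→A, transversion), site 12 (A→T, transversion), site 13 (A→C, transversion), site 14 (G→A, transition), site 15 (A→T, transversion), site 20 (C→A, transversion), site 28 (A→T, transversion), site 31 (G→C, transversion), site 33 (A→T, transversion), site 34 (G→C, transversion).
Of the 12 differences, 1 transition and 11 transversions over 35 sites: P = 1/35 = 0.028571, Q = 11/35 = 0.314286.
d = −0.5·ln(0.628572) − 0.25·ln(0.371428) = −0.5·(-0.464305) − 0.25·(-0.990400) = 0.4798.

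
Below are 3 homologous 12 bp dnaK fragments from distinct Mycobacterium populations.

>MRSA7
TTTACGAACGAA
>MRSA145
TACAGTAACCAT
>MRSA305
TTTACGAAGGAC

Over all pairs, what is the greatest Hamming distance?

Pairwise Hamming distances:
  MRSA7 vs MRSA145: 6
  MRSA7 vs MRSA305: 2
  MRSA145 vs MRSA305: 7
The largest is 7, between MRSA145 and MRSA305.

7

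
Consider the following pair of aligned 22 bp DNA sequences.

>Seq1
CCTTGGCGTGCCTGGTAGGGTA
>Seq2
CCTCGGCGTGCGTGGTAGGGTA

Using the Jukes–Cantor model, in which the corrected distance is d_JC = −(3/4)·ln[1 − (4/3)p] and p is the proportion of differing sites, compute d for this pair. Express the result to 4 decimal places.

0.0969

Differing sites — 4:T/C; 12:C/G.
p = 2/22 = 0.090909.
d = −0.75 · ln(1 − (4/3)·0.090909) = −0.75 · ln(0.878788) = −0.75 · (-0.129212) = 0.0969.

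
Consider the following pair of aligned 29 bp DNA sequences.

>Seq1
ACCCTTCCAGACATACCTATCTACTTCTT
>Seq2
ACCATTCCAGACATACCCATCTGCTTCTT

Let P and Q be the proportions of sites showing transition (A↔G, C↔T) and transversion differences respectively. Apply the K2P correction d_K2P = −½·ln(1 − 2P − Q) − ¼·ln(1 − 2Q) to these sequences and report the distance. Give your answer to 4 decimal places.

Differing sites — 4:C/A (Tv); 18:T/C (Ti); 23:A/G (Ti).
Of the 3 differences, 2 transitions and 1 transversion over 29 sites: P = 2/29 = 0.068966, Q = 1/29 = 0.034483.
d = −0.5·ln(0.827585) − 0.25·ln(0.931034) = −0.5·(-0.189243) − 0.25·(-0.071459) = 0.1125.

0.1125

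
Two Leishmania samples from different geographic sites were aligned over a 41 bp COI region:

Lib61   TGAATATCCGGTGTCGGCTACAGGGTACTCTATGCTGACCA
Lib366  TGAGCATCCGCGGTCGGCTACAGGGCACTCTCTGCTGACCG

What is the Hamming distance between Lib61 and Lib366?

The sequences differ at positions 4 (A/G), 5 (T/C), 11 (G/C), 12 (T/G), 26 (T/C), 32 (A/C), 41 (A/G).
That gives 7 mismatches out of 41 aligned sites, so the Hamming distance is 7.

7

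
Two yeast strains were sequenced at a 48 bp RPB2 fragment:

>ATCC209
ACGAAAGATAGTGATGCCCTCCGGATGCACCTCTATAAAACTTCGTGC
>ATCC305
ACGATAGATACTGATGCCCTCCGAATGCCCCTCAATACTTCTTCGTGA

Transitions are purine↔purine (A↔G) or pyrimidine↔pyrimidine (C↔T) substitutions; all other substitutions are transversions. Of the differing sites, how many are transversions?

Mismatches occur at site 5 (A/T, transversion), site 11 (G/C, transversion), site 24 (G/A, transition), site 29 (A/C, transversion), site 34 (T/A, transversion), site 38 (A/C, transversion), site 39 (A/T, transversion), site 40 (A/T, transversion), site 48 (C/A, transversion).
Of the 9 differences, 1 transition and 8 transversions, so the answer is 8.

8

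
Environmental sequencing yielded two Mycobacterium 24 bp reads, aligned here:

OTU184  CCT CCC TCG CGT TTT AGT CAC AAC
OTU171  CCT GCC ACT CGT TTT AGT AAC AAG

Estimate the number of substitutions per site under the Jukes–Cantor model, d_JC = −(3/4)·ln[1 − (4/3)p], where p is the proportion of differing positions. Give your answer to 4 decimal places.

0.2441

Mismatches occur at site 4 (C/G), site 7 (T/A), site 9 (G/T), site 19 (C/A), site 24 (C/G).
p = 5/24 = 0.208333.
d = −0.75 · ln(1 − (4/3)·0.208333) = −0.75 · ln(0.722223) = −0.75 · (-0.325421) = 0.2441.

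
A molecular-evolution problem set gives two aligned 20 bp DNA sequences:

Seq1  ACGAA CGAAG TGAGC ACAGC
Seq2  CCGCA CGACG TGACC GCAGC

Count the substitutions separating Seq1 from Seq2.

5

Differing sites — 1:A/C; 4:A/C; 9:A/C; 14:G/C; 16:A/G.
That gives 5 mismatches out of 20 aligned sites, so the Hamming distance is 5.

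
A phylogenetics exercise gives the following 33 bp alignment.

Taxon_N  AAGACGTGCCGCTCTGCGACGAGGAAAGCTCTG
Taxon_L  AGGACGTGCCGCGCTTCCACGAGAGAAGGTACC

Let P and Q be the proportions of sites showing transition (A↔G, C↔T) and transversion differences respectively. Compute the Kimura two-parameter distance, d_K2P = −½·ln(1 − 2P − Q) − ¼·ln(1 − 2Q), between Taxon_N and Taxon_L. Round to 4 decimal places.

Differing sites — 2:A/G (Ti); 13:T/G (Tv); 16:G/T (Tv); 18:G/C (Tv); 24:G/A (Ti); 25:A/G (Ti); 29:C/G (Tv); 31:C/A (Tv); 32:T/C (Ti); 33:G/C (Tv).
Of the 10 differences, 4 transitions and 6 transversions over 33 sites: P = 4/33 = 0.121212, Q = 6/33 = 0.181818.
d = −0.5·ln(0.575758) − 0.25·ln(0.636364) = −0.5·(-0.552068) − 0.25·(-0.451985) = 0.3890.

0.3890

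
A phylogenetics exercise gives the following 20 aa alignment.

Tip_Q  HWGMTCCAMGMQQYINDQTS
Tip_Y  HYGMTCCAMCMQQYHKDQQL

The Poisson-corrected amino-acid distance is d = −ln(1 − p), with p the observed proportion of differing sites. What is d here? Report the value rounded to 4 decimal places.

0.3567

The sequences differ at positions 2 (W/Y), 10 (G/C), 15 (I/H), 16 (N/K), 19 (T/Q), 20 (S/L).
p = 6/20 = 0.300000.
d = −ln(1 − 0.300000) = −ln(0.700000) = 0.3567.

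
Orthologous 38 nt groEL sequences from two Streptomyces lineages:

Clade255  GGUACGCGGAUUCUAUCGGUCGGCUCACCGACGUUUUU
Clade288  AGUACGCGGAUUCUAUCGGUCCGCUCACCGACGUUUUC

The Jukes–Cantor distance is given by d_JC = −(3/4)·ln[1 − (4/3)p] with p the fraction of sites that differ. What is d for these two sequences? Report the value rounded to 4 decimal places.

The sequences differ at positions 1 (G/A), 22 (G/C), 38 (U/C).
p = 3/38 = 0.078947.
d = −0.75 · ln(1 − (4/3)·0.078947) = −0.75 · ln(0.894737) = −0.75 · (-0.111225) = 0.0834.

0.0834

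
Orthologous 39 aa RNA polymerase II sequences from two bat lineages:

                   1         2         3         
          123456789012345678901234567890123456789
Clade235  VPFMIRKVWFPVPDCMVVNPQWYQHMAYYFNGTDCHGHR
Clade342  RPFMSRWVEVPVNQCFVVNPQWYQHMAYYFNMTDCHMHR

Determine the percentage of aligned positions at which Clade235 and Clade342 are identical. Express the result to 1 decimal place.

Mismatches occur at site 1 (V/R), site 5 (I/S), site 7 (K/W), site 9 (W/E), site 10 (F/V), site 13 (P/N), site 14 (D/Q), site 16 (M/F), site 32 (G/M), site 37 (G/M).
29 of the 39 sites match, so the percent identity is 29/39 × 100 = 74.4%.

74.4%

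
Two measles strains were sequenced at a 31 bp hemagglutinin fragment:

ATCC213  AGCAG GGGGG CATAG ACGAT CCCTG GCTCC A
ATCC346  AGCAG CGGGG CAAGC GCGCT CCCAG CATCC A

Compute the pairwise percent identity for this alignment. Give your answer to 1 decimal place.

Differing sites — 6:G/C; 13:T/A; 14:A/G; 15:G/C; 16:A/G; 19:A/C; 24:T/A; 26:G/C; 27:C/A.
22 of the 31 sites match, so the percent identity is 22/31 × 100 = 71.0%.

71.0%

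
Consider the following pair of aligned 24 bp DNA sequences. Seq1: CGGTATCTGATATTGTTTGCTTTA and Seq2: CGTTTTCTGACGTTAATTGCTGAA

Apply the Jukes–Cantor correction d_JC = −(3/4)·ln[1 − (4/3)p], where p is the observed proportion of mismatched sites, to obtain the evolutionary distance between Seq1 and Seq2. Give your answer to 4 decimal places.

0.4408

Mismatches occur at site 3 (G→T), site 5 (A→T), site 11 (T→C), site 12 (A→G), site 15 (G→A), site 16 (T→A), site 22 (T→G), site 23 (T→A).
p = 8/24 = 0.333333.
d = −0.75 · ln(1 − (4/3)·0.333333) = −0.75 · ln(0.555556) = −0.75 · (-0.587786) = 0.4408.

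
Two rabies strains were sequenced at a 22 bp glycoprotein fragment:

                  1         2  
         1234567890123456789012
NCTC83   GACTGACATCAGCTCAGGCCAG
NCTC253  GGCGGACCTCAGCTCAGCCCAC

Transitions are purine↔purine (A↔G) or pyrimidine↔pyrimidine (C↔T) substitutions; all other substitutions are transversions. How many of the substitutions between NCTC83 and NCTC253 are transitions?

Differing sites — 2:A/G (Ti); 4:T/G (Tv); 8:A/C (Tv); 18:G/C (Tv); 22:G/C (Tv).
Of the 5 differences, 1 transition and 4 transversions, so the answer is 1.

1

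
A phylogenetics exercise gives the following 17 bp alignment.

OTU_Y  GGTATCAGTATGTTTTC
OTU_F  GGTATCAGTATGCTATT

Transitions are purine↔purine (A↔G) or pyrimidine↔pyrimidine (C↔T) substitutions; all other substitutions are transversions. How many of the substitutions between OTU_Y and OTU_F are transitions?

2

The sequences differ at positions 13 (T/C, transition), 15 (T/A, transversion), 17 (C/T, transition).
Of the 3 differences, 2 transitions and 1 transversion, so the answer is 2.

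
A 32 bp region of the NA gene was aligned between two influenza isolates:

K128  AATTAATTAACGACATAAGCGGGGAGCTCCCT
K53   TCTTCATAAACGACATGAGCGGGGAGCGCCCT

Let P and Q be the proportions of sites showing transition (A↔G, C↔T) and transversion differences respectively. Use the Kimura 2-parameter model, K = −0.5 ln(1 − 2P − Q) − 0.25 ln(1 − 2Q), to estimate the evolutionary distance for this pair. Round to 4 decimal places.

0.2171

The sequences differ at positions 1 (A/T, transversion), 2 (A/C, transversion), 5 (A/C, transversion), 8 (T/A, transversion), 17 (A/G, transition), 28 (T/G, transversion).
Of the 6 differences, 1 transition and 5 transversions over 32 sites: P = 1/32 = 0.031250, Q = 5/32 = 0.156250.
d = −0.5·ln(0.781250) − 0.25·ln(0.687500) = −0.5·(-0.246860) − 0.25·(-0.374693) = 0.2171.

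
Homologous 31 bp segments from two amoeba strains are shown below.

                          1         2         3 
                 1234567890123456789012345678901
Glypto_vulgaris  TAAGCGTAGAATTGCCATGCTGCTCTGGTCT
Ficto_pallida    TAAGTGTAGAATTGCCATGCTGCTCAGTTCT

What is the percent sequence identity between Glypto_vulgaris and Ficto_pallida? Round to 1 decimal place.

90.3%

Differing sites — 5:C/T; 26:T/A; 28:G/T.
28 of the 31 sites match, so the percent identity is 28/31 × 100 = 90.3%.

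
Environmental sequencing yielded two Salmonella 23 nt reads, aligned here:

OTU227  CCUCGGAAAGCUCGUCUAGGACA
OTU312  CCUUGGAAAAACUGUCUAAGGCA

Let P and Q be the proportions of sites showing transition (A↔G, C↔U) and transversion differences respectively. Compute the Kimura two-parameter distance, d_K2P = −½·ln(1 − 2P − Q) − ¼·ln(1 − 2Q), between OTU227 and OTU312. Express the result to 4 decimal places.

0.4392

Mismatches occur at site 4 (C↔U, transition), site 10 (G↔A, transition), site 11 (C↔A, transversion), site 12 (U↔C, transition), site 13 (C↔U, transition), site 19 (G↔A, transition), site 21 (A↔G, transition).
Of the 7 differences, 6 transitions and 1 transversion over 23 sites: P = 6/23 = 0.260870, Q = 1/23 = 0.043478.
d = −0.5·ln(0.434782) − 0.25·ln(0.913044) = −0.5·(-0.832911) − 0.25·(-0.090971) = 0.4392.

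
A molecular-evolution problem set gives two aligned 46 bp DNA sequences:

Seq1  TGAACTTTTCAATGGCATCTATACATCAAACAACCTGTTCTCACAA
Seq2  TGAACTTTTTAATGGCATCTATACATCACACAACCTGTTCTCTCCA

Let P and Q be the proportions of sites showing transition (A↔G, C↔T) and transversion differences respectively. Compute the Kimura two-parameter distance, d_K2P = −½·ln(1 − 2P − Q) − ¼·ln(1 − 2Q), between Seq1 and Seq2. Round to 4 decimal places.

Differing sites — 10:C/T (Ti); 29:A/C (Tv); 43:A/T (Tv); 45:A/C (Tv).
Of the 4 differences, 1 transition and 3 transversions over 46 sites: P = 1/46 = 0.021739, Q = 3/46 = 0.065217.
d = −0.5·ln(0.891305) − 0.25·ln(0.869566) = −0.5·(-0.115069) − 0.25·(-0.139761) = 0.0925.

0.0925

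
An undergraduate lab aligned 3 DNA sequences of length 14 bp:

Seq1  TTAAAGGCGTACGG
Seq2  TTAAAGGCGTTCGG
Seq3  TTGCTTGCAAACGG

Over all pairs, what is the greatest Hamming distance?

7

Pairwise Hamming distances:
  Seq1 vs Seq2: 1
  Seq1 vs Seq3: 6
  Seq2 vs Seq3: 7
The largest is 7, between Seq2 and Seq3.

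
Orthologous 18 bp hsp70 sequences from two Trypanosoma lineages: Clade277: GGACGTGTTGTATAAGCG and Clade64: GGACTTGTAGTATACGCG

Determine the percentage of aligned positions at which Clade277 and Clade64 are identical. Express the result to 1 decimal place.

83.3%

Mismatches occur at site 5 (G↔T), site 9 (T↔A), site 15 (A↔C).
15 of the 18 sites match, so the percent identity is 15/18 × 100 = 83.3%.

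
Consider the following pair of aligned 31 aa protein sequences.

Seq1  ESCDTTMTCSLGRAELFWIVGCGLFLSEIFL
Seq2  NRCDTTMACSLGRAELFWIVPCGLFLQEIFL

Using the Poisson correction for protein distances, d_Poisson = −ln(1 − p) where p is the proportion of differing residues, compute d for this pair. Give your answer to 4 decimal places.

Mismatches occur at site 1 (E↔N), site 2 (S↔R), site 8 (T↔A), site 21 (G↔P), site 27 (S↔Q).
p = 5/31 = 0.161290.
d = −ln(1 − 0.161290) = −ln(0.838710) = 0.1759.

0.1759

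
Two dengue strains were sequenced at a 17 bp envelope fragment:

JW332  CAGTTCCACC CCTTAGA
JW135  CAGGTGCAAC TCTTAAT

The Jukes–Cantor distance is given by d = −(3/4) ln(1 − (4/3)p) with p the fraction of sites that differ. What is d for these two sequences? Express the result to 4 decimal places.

Mismatches occur at site 4 (T/G), site 6 (C/G), site 9 (C/A), site 11 (C/T), site 16 (G/A), site 17 (A/T).
p = 6/17 = 0.352941.
d = −0.75 · ln(1 − (4/3)·0.352941) = −0.75 · ln(0.529412) = −0.75 · (-0.635988) = 0.4770.

0.4770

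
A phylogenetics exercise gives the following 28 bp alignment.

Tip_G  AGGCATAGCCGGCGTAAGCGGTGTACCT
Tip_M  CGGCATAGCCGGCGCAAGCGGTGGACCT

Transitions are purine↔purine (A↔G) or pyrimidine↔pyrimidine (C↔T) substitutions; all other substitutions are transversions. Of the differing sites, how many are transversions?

The sequences differ at positions 1 (A/C, transversion), 15 (T/C, transition), 24 (T/G, transversion).
Of the 3 differences, 1 transition and 2 transversions, so the answer is 2.

2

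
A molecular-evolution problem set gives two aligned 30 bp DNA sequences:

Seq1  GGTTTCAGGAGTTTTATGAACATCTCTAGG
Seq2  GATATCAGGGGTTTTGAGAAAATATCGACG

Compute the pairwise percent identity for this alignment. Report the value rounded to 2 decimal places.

Mismatches occur at site 2 (G↔A), site 4 (T↔A), site 10 (A↔G), site 16 (A↔G), site 17 (T↔A), site 21 (C↔A), site 24 (C↔A), site 27 (T↔G), site 29 (G↔C).
21 of the 30 sites match, so the percent identity is 21/30 × 100 = 70.00%.

70.00%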